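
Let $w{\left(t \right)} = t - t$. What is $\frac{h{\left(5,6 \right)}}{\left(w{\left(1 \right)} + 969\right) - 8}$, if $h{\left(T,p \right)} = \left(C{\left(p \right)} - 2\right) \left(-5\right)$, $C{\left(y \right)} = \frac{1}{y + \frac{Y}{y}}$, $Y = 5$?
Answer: $\frac{380}{39401} \approx 0.0096444$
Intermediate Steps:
$w{\left(t \right)} = 0$
$C{\left(y \right)} = \frac{1}{y + \frac{5}{y}}$
$h{\left(T,p \right)} = 10 - \frac{5 p}{5 + p^{2}}$ ($h{\left(T,p \right)} = \left(\frac{p}{5 + p^{2}} - 2\right) \left(-5\right) = \left(-2 + \frac{p}{5 + p^{2}}\right) \left(-5\right) = 10 - \frac{5 p}{5 + p^{2}}$)
$\frac{h{\left(5,6 \right)}}{\left(w{\left(1 \right)} + 969\right) - 8} = \frac{5 \frac{1}{5 + 6^{2}} \left(10 - 6 + 2 \cdot 6^{2}\right)}{\left(0 + 969\right) - 8} = \frac{5 \frac{1}{5 + 36} \left(10 - 6 + 2 \cdot 36\right)}{969 - 8} = \frac{5 \cdot \frac{1}{41} \left(10 - 6 + 72\right)}{961} = 5 \cdot \frac{1}{41} \cdot 76 \cdot \frac{1}{961} = \frac{380}{41} \cdot \frac{1}{961} = \frac{380}{39401}$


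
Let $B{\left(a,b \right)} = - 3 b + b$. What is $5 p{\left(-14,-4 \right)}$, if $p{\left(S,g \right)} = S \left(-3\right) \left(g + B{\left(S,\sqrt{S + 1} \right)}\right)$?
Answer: $-840 - 420 i \sqrt{13} \approx -840.0 - 1514.3 i$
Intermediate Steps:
$B{\left(a,b \right)} = - 2 b$
$p{\left(S,g \right)} = - 3 S \left(g - 2 \sqrt{1 + S}\right)$ ($p{\left(S,g \right)} = S \left(-3\right) \left(g - 2 \sqrt{S + 1}\right) = - 3 S \left(g - 2 \sqrt{1 + S}\right)$)
$5 p{\left(-14,-4 \right)} = 5 \cdot 3 \left(-14\right) \left(\left(-1\right) \left(-4\right) + 2 \sqrt{1 - 14}\right) = 5 \cdot 3 \left(-14\right) \left(4 + 2 \sqrt{-13}\right) = 5 \cdot 3 \left(-14\right) \left(4 + 2 i \sqrt{13}\right) = 5 \left(-168 - 84 i \sqrt{13}\right) = -840 - 420 i \sqrt{13}$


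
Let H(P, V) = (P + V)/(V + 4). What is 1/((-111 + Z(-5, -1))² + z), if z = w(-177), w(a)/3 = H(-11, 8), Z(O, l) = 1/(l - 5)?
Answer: 18/222431 ≈ 8.0924e-5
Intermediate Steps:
H(P, V) = (P + V)/(4 + V)
Z(O, l) = 1/(-5 + l)
w(a) = -¾ (w(a) = 3*((-11 + 8)/(4 + 8)) = 3*(-3/12) = 3*((1/12)*(-3)) = 3*(-¼) = -¾)
z = -¾ ≈ -0.75000
1/((-111 + Z(-5, -1))² + z) = 1/((-111 + 1/(-5 - 1))² - ¾) = 1/((-111 + 1/(-6))² - ¾) = 1/((-111 - ⅙)² - ¾) = 1/((-667/6)² - ¾) = 1/(444889/36 - ¾) = 1/(222431/18) = 18/222431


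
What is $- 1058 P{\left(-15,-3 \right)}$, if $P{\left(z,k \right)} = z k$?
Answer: $-47610$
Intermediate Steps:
$P{\left(z,k \right)} = k z$
$- 1058 P{\left(-15,-3 \right)} = - 1058 \left(\left(-3\right) \left(-15\right)\right) = \left(-1058\right) 45 = -47610$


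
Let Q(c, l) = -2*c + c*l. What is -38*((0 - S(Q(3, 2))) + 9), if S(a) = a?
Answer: -342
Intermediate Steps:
-38*((0 - S(Q(3, 2))) + 9) = -38*((0 - 3*(-2 + 2)) + 9) = -38*((0 - 3*0) + 9) = -38*((0 - 1*0) + 9) = -38*((0 + 0) + 9) = -38*(0 + 9) = -38*9 = -342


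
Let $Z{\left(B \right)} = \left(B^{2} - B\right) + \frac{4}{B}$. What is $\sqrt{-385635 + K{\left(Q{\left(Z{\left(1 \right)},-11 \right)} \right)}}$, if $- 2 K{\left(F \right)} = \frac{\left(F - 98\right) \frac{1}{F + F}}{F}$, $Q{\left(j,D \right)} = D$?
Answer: $\frac{i \sqrt{186647231}}{22} \approx 621.0 i$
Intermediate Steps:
$Z{\left(B \right)} = B^{2} - B + \frac{4}{B}$
$K{\left(F \right)} = - \frac{-98 + F}{4 F^{2}}$ ($K{\left(F \right)} = - \frac{\frac{F - 98}{F + F} \frac{1}{F}}{2} = - \frac{\frac{-98 + F}{2 F} \frac{1}{F}}{2} = - \frac{\frac{1}{2} \frac{1}{F^{2}} \left(-98 + F\right)}{2} = - \frac{-98 + F}{4 F^{2}}$)
$\sqrt{-385635 + K{\left(Q{\left(Z{\left(1 \right)},-11 \right)} \right)}} = \sqrt{-385635 + \frac{98 - -11}{4 \cdot 121}} = \sqrt{-385635 + \frac{1}{4} \cdot \frac{1}{121} \left(98 + 11\right)} = \sqrt{-385635 + \frac{1}{4} \cdot \frac{1}{121} \cdot 109} = \sqrt{-385635 + \frac{109}{484}} = \sqrt{- \frac{186647231}{484}} = \frac{i \sqrt{186647231}}{22}$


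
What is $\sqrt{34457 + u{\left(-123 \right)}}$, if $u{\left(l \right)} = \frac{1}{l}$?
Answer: $\frac{\sqrt{521299830}}{123} \approx 185.63$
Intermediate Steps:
$\sqrt{34457 + u{\left(-123 \right)}} = \sqrt{34457 + \frac{1}{-123}} = \sqrt{34457 - \frac{1}{123}} = \sqrt{\frac{4238210}{123}} = \frac{\sqrt{521299830}}{123}$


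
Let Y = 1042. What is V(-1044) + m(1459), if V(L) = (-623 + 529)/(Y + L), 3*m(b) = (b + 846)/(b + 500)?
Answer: 278524/5877 ≈ 47.392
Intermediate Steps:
m(b) = (846 + b)/(3*(500 + b)) (m(b) = ((b + 846)/(b + 500))/3 = ((846 + b)/(500 + b))/3 = (846 + b)/(3*(500 + b)))
V(L) = -94/(1042 + L) (V(L) = (-623 + 529)/(1042 + L) = -94/(1042 + L))
V(-1044) + m(1459) = -94/(1042 - 1044) + (846 + 1459)/(3*(500 + 1459)) = -94/(-2) + (⅓)*2305/1959 = -94*(-½) + (⅓)*(1/1959)*2305 = 47 + 2305/5877 = 278524/5877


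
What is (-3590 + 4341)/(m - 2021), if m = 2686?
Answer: 751/665 ≈ 1.1293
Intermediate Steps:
(-3590 + 4341)/(m - 2021) = (-3590 + 4341)/(2686 - 2021) = 751/665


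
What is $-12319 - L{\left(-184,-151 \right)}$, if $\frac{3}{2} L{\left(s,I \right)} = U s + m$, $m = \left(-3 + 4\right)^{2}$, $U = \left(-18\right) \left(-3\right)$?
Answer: $- \frac{17087}{3} \approx -5695.7$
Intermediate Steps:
$U = 54$
$m = 1$ ($m = 1^{2} = 1$)
$L{\left(s,I \right)} = \frac{2}{3} + 36 s$ ($L{\left(s,I \right)} = \frac{2 \left(54 s + 1\right)}{3} = \frac{2 \left(1 + 54 s\right)}{3} = \frac{2}{3} + 36 s$)
$-12319 - L{\left(-184,-151 \right)} = -12319 - \left(\frac{2}{3} + 36 \left(-184\right)\right) = -12319 - \left(\frac{2}{3} - 6624\right) = -12319 - - \frac{19870}{3} = -12319 + \frac{19870}{3} = - \frac{17087}{3}$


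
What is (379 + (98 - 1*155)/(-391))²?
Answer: 21976876516/152881 ≈ 1.4375e+5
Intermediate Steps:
(379 + (98 - 1*155)/(-391))² = (379 + (98 - 155)*(-1/391))² = (379 - 57*(-1/391))² = (379 + 57/391)² = (148246/391)² = 21976876516/152881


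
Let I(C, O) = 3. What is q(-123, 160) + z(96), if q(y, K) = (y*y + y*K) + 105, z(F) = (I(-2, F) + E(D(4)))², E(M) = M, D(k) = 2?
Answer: -4421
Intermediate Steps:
z(F) = 25 (z(F) = (3 + 2)² = 5² = 25)
q(y, K) = 105 + y² + K*y (q(y, K) = (y² + K*y) + 105 = 105 + y² + K*y)
q(-123, 160) + z(96) = (105 + (-123)² + 160*(-123)) + 25 = (105 + 15129 - 19680) + 25 = -4446 + 25 = -4421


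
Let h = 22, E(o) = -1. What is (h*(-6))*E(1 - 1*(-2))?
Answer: 132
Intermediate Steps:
(h*(-6))*E(1 - 1*(-2)) = (22*(-6))*(-1) = -132*(-1) = 132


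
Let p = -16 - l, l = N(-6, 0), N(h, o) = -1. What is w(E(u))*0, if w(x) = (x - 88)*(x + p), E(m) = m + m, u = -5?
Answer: 0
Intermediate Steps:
l = -1
E(m) = 2*m
p = -15 (p = -16 - 1*(-1) = -16 + 1 = -15)
w(x) = (-88 + x)*(-15 + x) (w(x) = (x - 88)*(x - 15) = (-88 + x)*(-15 + x))
w(E(u))*0 = (1320 + (2*(-5))**2 - 206*(-5))*0 = (1320 + (-10)**2 - 103*(-10))*0 = (1320 + 100 + 1030)*0 = 2450*0 = 0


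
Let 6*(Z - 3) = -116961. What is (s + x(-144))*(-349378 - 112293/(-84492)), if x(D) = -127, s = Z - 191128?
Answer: 1382468641286817/18776 ≈ 7.3630e+10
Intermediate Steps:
Z = -38981/2 (Z = 3 + (1/6)*(-116961) = 3 - 38987/2 = -38981/2 ≈ -19491.)
s = -421237/2 (s = -38981/2 - 191128 = -421237/2 ≈ -2.1062e+5)
(s + x(-144))*(-349378 - 112293/(-84492)) = (-421237/2 - 127)*(-349378 - 112293/(-84492)) = -421491*(-349378 - 112293*(-1/84492))/2 = -421491*(-349378 + 12477/9388)/2 = -421491/2*(-3279948187/9388) = 1382468641286817/18776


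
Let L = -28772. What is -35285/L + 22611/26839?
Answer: 1597577807/772211708 ≈ 2.0688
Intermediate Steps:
-35285/L + 22611/26839 = -35285/(-28772) + 22611/26839 = -35285*(-1/28772) + 22611*(1/26839) = 35285/28772 + 22611/26839 = 1597577807/772211708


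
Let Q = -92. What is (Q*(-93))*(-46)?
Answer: -393576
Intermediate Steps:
(Q*(-93))*(-46) = -92*(-93)*(-46) = 8556*(-46) = -393576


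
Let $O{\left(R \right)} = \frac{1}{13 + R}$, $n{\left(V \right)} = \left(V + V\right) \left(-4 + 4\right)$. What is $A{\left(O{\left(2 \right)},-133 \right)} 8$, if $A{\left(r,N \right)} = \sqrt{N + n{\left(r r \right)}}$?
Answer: $8 i \sqrt{133} \approx 92.26 i$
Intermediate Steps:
$n{\left(V \right)} = 0$ ($n{\left(V \right)} = 2 V 0 = 0$)
$A{\left(r,N \right)} = \sqrt{N}$ ($A{\left(r,N \right)} = \sqrt{N + 0} = \sqrt{N}$)
$A{\left(O{\left(2 \right)},-133 \right)} 8 = \sqrt{-133} \cdot 8 = i \sqrt{133} \cdot 8 = 8 i \sqrt{133}$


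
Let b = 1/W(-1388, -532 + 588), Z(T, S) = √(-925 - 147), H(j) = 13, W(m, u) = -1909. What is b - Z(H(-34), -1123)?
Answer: -1/1909 - 4*I*√67 ≈ -0.00052383 - 32.741*I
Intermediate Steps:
Z(T, S) = 4*I*√67 (Z(T, S) = √(-1072) = 4*I*√67)
b = -1/1909 (b = 1/(-1909) = -1/1909 ≈ -0.00052383)
b - Z(H(-34), -1123) = -1/1909 - 4*I*√67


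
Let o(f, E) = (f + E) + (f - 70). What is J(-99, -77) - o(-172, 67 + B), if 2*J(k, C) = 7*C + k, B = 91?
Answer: -63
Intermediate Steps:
o(f, E) = -70 + E + 2*f (o(f, E) = (E + f) + (-70 + f) = -70 + E + 2*f)
J(k, C) = k/2 + 7*C/2 (J(k, C) = (7*C + k)/2 = (k + 7*C)/2 = k/2 + 7*C/2)
J(-99, -77) - o(-172, 67 + B) = ((½)*(-99) + (7/2)*(-77)) - (-70 + (67 + 91) + 2*(-172)) = (-99/2 - 539/2) - (-70 + 158 - 344) = -319 - 1*(-256) = -319 + 256 = -63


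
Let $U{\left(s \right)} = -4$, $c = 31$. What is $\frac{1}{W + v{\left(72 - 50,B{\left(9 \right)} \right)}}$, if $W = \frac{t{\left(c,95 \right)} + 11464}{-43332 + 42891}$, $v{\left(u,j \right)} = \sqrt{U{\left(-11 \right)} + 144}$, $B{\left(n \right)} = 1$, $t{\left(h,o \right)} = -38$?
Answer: $- \frac{2519433}{51663068} - \frac{194481 \sqrt{35}}{51663068} \approx -0.071037$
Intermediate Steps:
$v{\left(u,j \right)} = 2 \sqrt{35}$ ($v{\left(u,j \right)} = \sqrt{-4 + 144} = \sqrt{140} = 2 \sqrt{35}$)
$W = - \frac{11426}{441}$ ($W = \frac{-38 + 11464}{-43332 + 42891} = \frac{11426}{-441} = 11426 \left(- \frac{1}{441}\right) = - \frac{11426}{441} \approx -25.909$)
$\frac{1}{W + v{\left(72 - 50,B{\left(9 \right)} \right)}} = \frac{1}{- \frac{11426}{441} + 2 \sqrt{35}}$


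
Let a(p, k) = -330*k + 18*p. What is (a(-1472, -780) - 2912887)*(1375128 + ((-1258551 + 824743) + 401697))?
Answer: -3601948762711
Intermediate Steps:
(a(-1472, -780) - 2912887)*(1375128 + ((-1258551 + 824743) + 401697)) = ((-330*(-780) + 18*(-1472)) - 2912887)*(1375128 + ((-1258551 + 824743) + 401697)) = ((257400 - 26496) - 2912887)*(1375128 + (-433808 + 401697)) = (230904 - 2912887)*(1375128 - 32111) = -2681983*1343017 = -3601948762711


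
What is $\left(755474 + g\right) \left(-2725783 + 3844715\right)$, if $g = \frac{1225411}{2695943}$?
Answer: $\frac{2278946782720184276}{2695943} \approx 8.4532 \cdot 10^{11}$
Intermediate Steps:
$g = \frac{1225411}{2695943}$ ($g = 1225411 \cdot \frac{1}{2695943} = \frac{1225411}{2695943} \approx 0.45454$)
$\left(755474 + g\right) \left(-2725783 + 3844715\right) = \left(755474 + \frac{1225411}{2695943}\right) \left(-2725783 + 3844715\right) = \frac{2036716067393}{2695943} \cdot 1118932 = \frac{2278946782720184276}{2695943}$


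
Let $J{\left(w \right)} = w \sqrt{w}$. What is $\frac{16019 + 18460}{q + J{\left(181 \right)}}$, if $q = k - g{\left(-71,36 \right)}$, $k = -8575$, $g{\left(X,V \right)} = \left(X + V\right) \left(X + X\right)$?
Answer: $- \frac{467018055}{177537284} - \frac{6240699 \sqrt{181}}{177537284} \approx -3.1035$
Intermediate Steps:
$J{\left(w \right)} = w^{\frac{3}{2}}$
$g{\left(X,V \right)} = 2 X \left(V + X\right)$ ($g{\left(X,V \right)} = \left(V + X\right) 2 X = 2 X \left(V + X\right)$)
$q = -13545$ ($q = -8575 - 2 \left(-71\right) \left(36 - 71\right) = -8575 - 2 \left(-71\right) \left(-35\right) = -8575 - 4970 = -13545$)
$\frac{16019 + 18460}{q + J{\left(181 \right)}} = \frac{16019 + 18460}{-13545 + 181^{\frac{3}{2}}} = \frac{34479}{-13545 + 181 \sqrt{181}}$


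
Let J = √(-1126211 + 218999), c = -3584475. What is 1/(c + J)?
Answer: -1194825/4282820644279 - 2*I*√226803/12848461932837 ≈ -2.7898e-7 - 7.4132e-11*I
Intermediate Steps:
J = 2*I*√226803 (J = √(-907212) = 2*I*√226803 ≈ 952.48*I)
1/(c + J) = 1/(-3584475 + 2*I*√226803)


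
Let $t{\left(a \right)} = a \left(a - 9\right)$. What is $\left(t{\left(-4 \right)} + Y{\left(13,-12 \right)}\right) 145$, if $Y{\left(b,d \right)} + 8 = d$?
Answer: $4640$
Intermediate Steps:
$Y{\left(b,d \right)} = -8 + d$
$t{\left(a \right)} = a \left(-9 + a\right)$
$\left(t{\left(-4 \right)} + Y{\left(13,-12 \right)}\right) 145 = \left(- 4 \left(-9 - 4\right) - 20\right) 145 = \left(\left(-4\right) \left(-13\right) - 20\right) 145 = \left(52 - 20\right) 145 = 32 \cdot 145 = 4640$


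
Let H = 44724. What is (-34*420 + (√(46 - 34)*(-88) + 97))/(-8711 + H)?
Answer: -14183/36013 - 176*√3/36013 ≈ -0.40229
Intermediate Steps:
(-34*420 + (√(46 - 34)*(-88) + 97))/(-8711 + H) = (-34*420 + (√(46 - 34)*(-88) + 97))/(-8711 + 44724) = (-14280 + (√12*(-88) + 97))/36013 = (-14280 + ((2*√3)*(-88) + 97))*(1/36013) = (-14280 + (-176*√3 + 97))*(1/36013) = (-14280 + (97 - 176*√3))*(1/36013) = (-14183 - 176*√3)*(1/36013) = -14183/36013 - 176*√3/36013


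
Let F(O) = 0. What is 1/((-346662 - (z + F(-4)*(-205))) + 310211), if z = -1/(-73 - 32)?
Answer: -105/3827356 ≈ -2.7434e-5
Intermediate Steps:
z = 1/105 (z = -1/(-105) = -1*(-1/105) = 1/105 ≈ 0.0095238)
1/((-346662 - (z + F(-4)*(-205))) + 310211) = 1/((-346662 - (1/105 + 0*(-205))) + 310211) = 1/((-346662 - (1/105 + 0)) + 310211) = 1/((-346662 - 1*1/105) + 310211) = 1/((-346662 - 1/105) + 310211) = 1/(-36399511/105 + 310211) = 1/(-3827356/105) = -105/3827356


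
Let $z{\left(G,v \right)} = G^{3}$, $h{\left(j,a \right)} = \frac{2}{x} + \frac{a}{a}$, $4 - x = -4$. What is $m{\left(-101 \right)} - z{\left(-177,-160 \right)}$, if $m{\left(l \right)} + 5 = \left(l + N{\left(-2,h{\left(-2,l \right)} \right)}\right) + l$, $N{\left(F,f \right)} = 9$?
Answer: $5545035$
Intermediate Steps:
$x = 8$ ($x = 4 - -4 = 4 + 4 = 8$)
$h{\left(j,a \right)} = \frac{5}{4}$ ($h{\left(j,a \right)} = \frac{2}{8} + \frac{a}{a} = 2 \cdot \frac{1}{8} + 1 = \frac{1}{4} + 1 = \frac{5}{4}$)
$m{\left(l \right)} = 4 + 2 l$ ($m{\left(l \right)} = -5 + \left(\left(l + 9\right) + l\right) = -5 + \left(\left(9 + l\right) + l\right) = -5 + \left(9 + 2 l\right) = 4 + 2 l$)
$m{\left(-101 \right)} - z{\left(-177,-160 \right)} = \left(4 + 2 \left(-101\right)\right) - \left(-177\right)^{3} = \left(4 - 202\right) - -5545233 = -198 + 5545233 = 5545035$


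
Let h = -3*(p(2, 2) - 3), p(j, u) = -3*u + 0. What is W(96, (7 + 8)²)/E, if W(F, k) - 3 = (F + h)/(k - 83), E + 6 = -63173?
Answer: -549/8971418 ≈ -6.1194e-5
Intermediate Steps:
p(j, u) = -3*u
E = -63179 (E = -6 - 63173 = -63179)
h = 27 (h = -3*(-3*2 - 3) = -3*(-6 - 3) = -3*(-9) = 27)
W(F, k) = 3 + (27 + F)/(-83 + k) (W(F, k) = 3 + (F + 27)/(k - 83) = 3 + (27 + F)/(-83 + k))
W(96, (7 + 8)²)/E = ((-222 + 96 + 3*(7 + 8)²)/(-83 + (7 + 8)²))/(-63179) = ((-222 + 96 + 3*15²)/(-83 + 15²))*(-1/63179) = ((-222 + 96 + 3*225)/(-83 + 225))*(-1/63179) = ((-222 + 96 + 675)/142)*(-1/63179) = ((1/142)*549)*(-1/63179) = (549/142)*(-1/63179) = -549/8971418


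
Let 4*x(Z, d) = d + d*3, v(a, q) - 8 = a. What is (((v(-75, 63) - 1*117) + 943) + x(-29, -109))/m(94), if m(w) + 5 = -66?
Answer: -650/71 ≈ -9.1549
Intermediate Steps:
m(w) = -71 (m(w) = -5 - 66 = -71)
v(a, q) = 8 + a
x(Z, d) = d (x(Z, d) = (d + d*3)/4 = (d + 3*d)/4 = (4*d)/4 = d)
(((v(-75, 63) - 1*117) + 943) + x(-29, -109))/m(94) = ((((8 - 75) - 1*117) + 943) - 109)/(-71) = (((-67 - 117) + 943) - 109)*(-1/71) = ((-184 + 943) - 109)*(-1/71) = (759 - 109)*(-1/71) = 650*(-1/71) = -650/71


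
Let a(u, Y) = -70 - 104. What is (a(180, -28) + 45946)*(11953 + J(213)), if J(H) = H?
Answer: 556862152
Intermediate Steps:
a(u, Y) = -174
(a(180, -28) + 45946)*(11953 + J(213)) = (-174 + 45946)*(11953 + 213) = 45772*12166 = 556862152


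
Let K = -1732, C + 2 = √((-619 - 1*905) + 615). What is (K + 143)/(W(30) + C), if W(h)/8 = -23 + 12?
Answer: 2270/143 + 227*I*√101/429 ≈ 15.874 + 5.3178*I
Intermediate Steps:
W(h) = -88 (W(h) = 8*(-23 + 12) = 8*(-11) = -88)
C = -2 + 3*I*√101 (C = -2 + √((-619 - 1*905) + 615) = -2 + √((-619 - 905) + 615) = -2 + √(-1524 + 615) = -2 + √(-909) = -2 + 3*I*√101 ≈ -2.0 + 30.15*I)
(K + 143)/(W(30) + C) = (-1732 + 143)/(-88 + (-2 + 3*I*√101)) = -1589/(-90 + 3*I*√101)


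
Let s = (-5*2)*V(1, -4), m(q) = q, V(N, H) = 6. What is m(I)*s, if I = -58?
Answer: 3480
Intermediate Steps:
s = -60 (s = -5*2*6 = -10*6 = -60)
m(I)*s = -58*(-60) = 3480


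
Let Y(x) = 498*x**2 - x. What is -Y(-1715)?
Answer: -1464731765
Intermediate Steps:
Y(x) = -x + 498*x**2
-Y(-1715) = -(-1715)*(-1 + 498*(-1715)) = -(-1715)*(-1 - 854070) = -(-1715)*(-854071) = -1*1464731765 = -1464731765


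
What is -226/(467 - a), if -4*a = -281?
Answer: -904/1587 ≈ -0.56963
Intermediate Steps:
a = 281/4 (a = -¼*(-281) = 281/4 ≈ 70.250)
-226/(467 - a) = -226/(467 - 1*281/4) = -226/(467 - 281/4) = -226/1587/4 = -226*4/1587 = -904/1587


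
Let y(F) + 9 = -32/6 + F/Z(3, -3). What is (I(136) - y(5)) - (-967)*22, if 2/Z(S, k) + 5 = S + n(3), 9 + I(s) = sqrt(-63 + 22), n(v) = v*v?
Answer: 127571/6 + I*sqrt(41) ≈ 21262.0 + 6.4031*I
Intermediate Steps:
n(v) = v**2
I(s) = -9 + I*sqrt(41) (I(s) = -9 + sqrt(-63 + 22) = -9 + sqrt(-41) = -9 + I*sqrt(41))
Z(S, k) = 2/(4 + S) (Z(S, k) = 2/(-5 + (S + 3**2)) = 2/(-5 + (S + 9)) = 2/(-5 + (9 + S)) = 2/(4 + S))
y(F) = -43/3 + 7*F/2 (y(F) = -9 + (-32/6 + F/((2/(4 + 3)))) = -9 + (-32*1/6 + F/((2/7))) = -9 + (-16/3 + F/((2*(1/7)))) = -9 + (-16/3 + F/(2/7)) = -9 + (-16/3 + F*(7/2)) = -9 + (-16/3 + 7*F/2) = -43/3 + 7*F/2)
(I(136) - y(5)) - (-967)*22 = ((-9 + I*sqrt(41)) - (-43/3 + (7/2)*5)) - (-967)*22 = ((-9 + I*sqrt(41)) - (-43/3 + 35/2)) - 1*(-21274) = ((-9 + I*sqrt(41)) - 1*19/6) + 21274 = ((-9 + I*sqrt(41)) - 19/6) + 21274 = (-73/6 + I*sqrt(41)) + 21274 = 127571/6 + I*sqrt(41)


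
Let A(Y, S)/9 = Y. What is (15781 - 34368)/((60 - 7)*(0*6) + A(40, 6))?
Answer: -18587/360 ≈ -51.631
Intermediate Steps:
A(Y, S) = 9*Y
(15781 - 34368)/((60 - 7)*(0*6) + A(40, 6)) = (15781 - 34368)/((60 - 7)*(0*6) + 9*40) = -18587/(53*0 + 360) = -18587/(0 + 360) = -18587/360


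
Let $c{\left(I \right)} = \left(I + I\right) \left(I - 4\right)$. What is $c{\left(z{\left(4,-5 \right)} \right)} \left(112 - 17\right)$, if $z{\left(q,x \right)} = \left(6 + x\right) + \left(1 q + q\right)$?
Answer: $8550$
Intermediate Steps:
$z{\left(q,x \right)} = 6 + x + 2 q$ ($z{\left(q,x \right)} = \left(6 + x\right) + \left(q + q\right) = \left(6 + x\right) + 2 q = 6 + x + 2 q$)
$c{\left(I \right)} = 2 I \left(-4 + I\right)$
$c{\left(z{\left(4,-5 \right)} \right)} \left(112 - 17\right) = 2 \left(6 - 5 + 2 \cdot 4\right) \left(-4 + \left(6 - 5 + 2 \cdot 4\right)\right) \left(112 - 17\right) = 2 \left(6 - 5 + 8\right) \left(-4 + \left(6 - 5 + 8\right)\right) 95 = 2 \cdot 9 \left(-4 + 9\right) 95 = 2 \cdot 9 \cdot 5 \cdot 95 = 90 \cdot 95 = 8550$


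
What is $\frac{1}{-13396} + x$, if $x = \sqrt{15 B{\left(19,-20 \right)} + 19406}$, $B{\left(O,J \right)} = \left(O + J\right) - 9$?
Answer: $- \frac{1}{13396} + 2 \sqrt{4814} \approx 138.77$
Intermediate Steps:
$B{\left(O,J \right)} = -9 + J + O$ ($B{\left(O,J \right)} = \left(J + O\right) - 9 = -9 + J + O$)
$x = 2 \sqrt{4814}$ ($x = \sqrt{15 \left(-9 - 20 + 19\right) + 19406} = \sqrt{15 \left(-10\right) + 19406} = \sqrt{-150 + 19406} = \sqrt{19256} = 2 \sqrt{4814} \approx 138.77$)
$\frac{1}{-13396} + x = \frac{1}{-13396} + 2 \sqrt{4814} = - \frac{1}{13396} + 2 \sqrt{4814}$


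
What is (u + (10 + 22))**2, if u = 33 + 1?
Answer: 4356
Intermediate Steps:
u = 34
(u + (10 + 22))**2 = (34 + (10 + 22))**2 = (34 + 32)**2 = 66**2 = 4356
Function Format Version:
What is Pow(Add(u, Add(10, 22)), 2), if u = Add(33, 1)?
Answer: 4356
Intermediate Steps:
u = 34
Pow(Add(u, Add(10, 22)), 2) = Pow(Add(34, Add(10, 22)), 2) = Pow(Add(34, 32), 2) = Pow(66, 2) = 4356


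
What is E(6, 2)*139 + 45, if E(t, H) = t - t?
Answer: 45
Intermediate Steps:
E(t, H) = 0
E(6, 2)*139 + 45 = 0*139 + 45 = 0 + 45 = 45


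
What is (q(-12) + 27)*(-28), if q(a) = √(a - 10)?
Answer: -756 - 28*I*√22 ≈ -756.0 - 131.33*I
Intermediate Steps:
q(a) = √(-10 + a)
(q(-12) + 27)*(-28) = (√(-10 - 12) + 27)*(-28) = (√(-22) + 27)*(-28) = (I*√22 + 27)*(-28) = (27 + I*√22)*(-28) = -756 - 28*I*√22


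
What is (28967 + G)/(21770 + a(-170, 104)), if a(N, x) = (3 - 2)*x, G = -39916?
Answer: -10949/21874 ≈ -0.50055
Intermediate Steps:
a(N, x) = x (a(N, x) = 1*x = x)
(28967 + G)/(21770 + a(-170, 104)) = (28967 - 39916)/(21770 + 104) = -10949/21874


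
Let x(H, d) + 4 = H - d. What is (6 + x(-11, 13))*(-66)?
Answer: 1452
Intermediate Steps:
x(H, d) = -4 + H - d (x(H, d) = -4 + (H - d) = -4 + H - d)
(6 + x(-11, 13))*(-66) = (6 + (-4 - 11 - 1*13))*(-66) = (6 + (-4 - 11 - 13))*(-66) = (6 - 28)*(-66) = -22*(-66) = 1452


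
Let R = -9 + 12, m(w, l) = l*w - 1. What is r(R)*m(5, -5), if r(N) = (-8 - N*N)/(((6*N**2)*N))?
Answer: 221/81 ≈ 2.7284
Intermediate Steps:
m(w, l) = -1 + l*w
R = 3
r(N) = (-8 - N**2)/(6*N**3) (r(N) = (-8 - N**2)/((6*N**3)) = (-8 - N**2)*(1/(6*N**3)) = (-8 - N**2)/(6*N**3))
r(R)*m(5, -5) = ((1/6)*(-8 - 1*3**2)/3**3)*(-1 - 5*5) = ((1/6)*(1/27)*(-8 - 1*9))*(-1 - 25) = ((1/6)*(1/27)*(-8 - 9))*(-26) = ((1/6)*(1/27)*(-17))*(-26) = -17/162*(-26) = 221/81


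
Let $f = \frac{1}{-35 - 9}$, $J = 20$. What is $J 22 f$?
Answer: $-10$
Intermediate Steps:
$f = - \frac{1}{44}$ ($f = \frac{1}{-44} = - \frac{1}{44} \approx -0.022727$)
$J 22 f = 20 \cdot 22 \left(- \frac{1}{44}\right) = 440 \left(- \frac{1}{44}\right) = -10$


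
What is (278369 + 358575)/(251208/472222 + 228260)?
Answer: 1342763257/481203772 ≈ 2.7904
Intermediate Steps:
(278369 + 358575)/(251208/472222 + 228260) = 636944/(251208*(1/472222) + 228260) = 636944/(125604/236111 + 228260) = 636944/(53894822464/236111) = 636944*(236111/53894822464) = 1342763257/481203772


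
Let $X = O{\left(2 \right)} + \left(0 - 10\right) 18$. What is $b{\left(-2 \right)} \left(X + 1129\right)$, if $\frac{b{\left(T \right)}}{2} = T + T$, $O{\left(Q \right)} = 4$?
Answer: $-7624$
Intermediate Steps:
$b{\left(T \right)} = 4 T$ ($b{\left(T \right)} = 2 \left(T + T\right) = 2 \cdot 2 T = 4 T$)
$X = -176$ ($X = 4 + \left(0 - 10\right) 18 = 4 - 180 = -176$)
$b{\left(-2 \right)} \left(X + 1129\right) = 4 \left(-2\right) \left(-176 + 1129\right) = \left(-8\right) 953 = -7624$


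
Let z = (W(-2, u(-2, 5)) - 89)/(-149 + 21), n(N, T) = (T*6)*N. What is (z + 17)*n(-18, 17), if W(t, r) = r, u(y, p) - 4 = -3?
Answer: -129897/4 ≈ -32474.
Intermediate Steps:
u(y, p) = 1 (u(y, p) = 4 - 3 = 1)
n(N, T) = 6*N*T (n(N, T) = (6*T)*N = 6*N*T)
z = 11/16 (z = (1 - 89)/(-149 + 21) = -88/(-128) = -88*(-1/128) = 11/16 ≈ 0.68750)
(z + 17)*n(-18, 17) = (11/16 + 17)*(6*(-18)*17) = (283/16)*(-1836) = -129897/4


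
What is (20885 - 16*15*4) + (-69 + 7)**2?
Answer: 23769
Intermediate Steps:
(20885 - 16*15*4) + (-69 + 7)**2 = (20885 - 240*4) + (-62)**2 = (20885 - 960) + 3844 = 19925 + 3844 = 23769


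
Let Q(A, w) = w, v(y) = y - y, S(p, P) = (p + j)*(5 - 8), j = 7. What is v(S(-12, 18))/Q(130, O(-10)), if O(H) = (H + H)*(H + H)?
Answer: 0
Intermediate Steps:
S(p, P) = -21 - 3*p (S(p, P) = (p + 7)*(5 - 8) = (7 + p)*(-3) = -21 - 3*p)
v(y) = 0
O(H) = 4*H² (O(H) = (2*H)*(2*H) = 4*H²)
v(S(-12, 18))/Q(130, O(-10)) = 0/((4*(-10)²)) = 0/((4*100)) = 0/400 = 0*(1/400) = 0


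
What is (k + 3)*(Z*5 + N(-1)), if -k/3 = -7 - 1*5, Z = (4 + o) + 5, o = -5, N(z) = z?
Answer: 741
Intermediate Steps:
Z = 4 (Z = (4 - 5) + 5 = -1 + 5 = 4)
k = 36 (k = -3*(-7 - 1*5) = -3*(-7 - 5) = -3*(-12) = 36)
(k + 3)*(Z*5 + N(-1)) = (36 + 3)*(4*5 - 1) = 39*(20 - 1) = 39*19 = 741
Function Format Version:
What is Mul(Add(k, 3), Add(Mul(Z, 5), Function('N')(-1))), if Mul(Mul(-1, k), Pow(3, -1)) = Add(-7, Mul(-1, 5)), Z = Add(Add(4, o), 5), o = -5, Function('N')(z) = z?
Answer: 741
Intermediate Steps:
Z = 4 (Z = Add(Add(4, -5), 5) = Add(-1, 5) = 4)
k = 36 (k = Mul(-3, Add(-7, Mul(-1, 5))) = Mul(-3, Add(-7, -5)) = Mul(-3, -12) = 36)
Mul(Add(k, 3), Add(Mul(Z, 5), Function('N')(-1))) = Mul(Add(36, 3), Add(Mul(4, 5), -1)) = Mul(39, Add(20, -1)) = Mul(39, 19) = 741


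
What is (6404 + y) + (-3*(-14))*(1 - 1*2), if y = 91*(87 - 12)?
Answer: 13187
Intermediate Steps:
y = 6825 (y = 91*75 = 6825)
(6404 + y) + (-3*(-14))*(1 - 1*2) = (6404 + 6825) + (-3*(-14))*(1 - 1*2) = 13229 + 42*(1 - 2) = 13229 + 42*(-1) = 13229 - 42 = 13187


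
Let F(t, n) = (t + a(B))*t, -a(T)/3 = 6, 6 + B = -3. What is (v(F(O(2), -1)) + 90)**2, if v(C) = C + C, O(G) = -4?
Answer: 70756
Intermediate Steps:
B = -9 (B = -6 - 3 = -9)
a(T) = -18 (a(T) = -3*6 = -18)
F(t, n) = t*(-18 + t) (F(t, n) = (t - 18)*t = (-18 + t)*t = t*(-18 + t))
v(C) = 2*C
(v(F(O(2), -1)) + 90)**2 = (2*(-4*(-18 - 4)) + 90)**2 = (2*(-4*(-22)) + 90)**2 = (2*88 + 90)**2 = (176 + 90)**2 = 266**2 = 70756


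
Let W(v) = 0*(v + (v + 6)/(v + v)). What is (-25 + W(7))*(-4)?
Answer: 100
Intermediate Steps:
W(v) = 0 (W(v) = 0*(v + (6 + v)/((2*v))) = 0*(v + (6 + v)*(1/(2*v))) = 0*(v + (6 + v)/(2*v)) = 0)
(-25 + W(7))*(-4) = (-25 + 0)*(-4) = -25*(-4) = 100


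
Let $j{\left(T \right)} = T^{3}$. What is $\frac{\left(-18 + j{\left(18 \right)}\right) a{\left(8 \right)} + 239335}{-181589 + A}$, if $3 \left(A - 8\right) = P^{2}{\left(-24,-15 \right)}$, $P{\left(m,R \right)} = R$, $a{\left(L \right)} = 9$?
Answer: $- \frac{291661}{181506} \approx -1.6069$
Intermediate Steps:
$A = 83$ ($A = 8 + \frac{\left(-15\right)^{2}}{3} = 8 + \frac{1}{3} \cdot 225 = 8 + 75 = 83$)
$\frac{\left(-18 + j{\left(18 \right)}\right) a{\left(8 \right)} + 239335}{-181589 + A} = \frac{\left(-18 + 18^{3}\right) 9 + 239335}{-181589 + 83} = \frac{\left(-18 + 5832\right) 9 + 239335}{-181506} = \left(5814 \cdot 9 + 239335\right) \left(- \frac{1}{181506}\right) = \left(52326 + 239335\right) \left(- \frac{1}{181506}\right) = 291661 \left(- \frac{1}{181506}\right) = - \frac{291661}{181506}$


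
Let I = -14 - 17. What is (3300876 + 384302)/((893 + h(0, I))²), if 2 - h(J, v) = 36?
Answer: 3685178/737881 ≈ 4.9943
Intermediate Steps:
I = -31
h(J, v) = -34 (h(J, v) = 2 - 1*36 = 2 - 36 = -34)
(3300876 + 384302)/((893 + h(0, I))²) = (3300876 + 384302)/((893 - 34)²) = 3685178/(859²) = 3685178/737881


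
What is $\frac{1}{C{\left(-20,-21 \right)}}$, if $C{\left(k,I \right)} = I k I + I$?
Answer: $- \frac{1}{8841} \approx -0.00011311$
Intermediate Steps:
$C{\left(k,I \right)} = I + k I^{2}$ ($C{\left(k,I \right)} = k I^{2} + I = I + k I^{2}$)
$\frac{1}{C{\left(-20,-21 \right)}} = \frac{1}{\left(-21\right) \left(1 - -420\right)} = \frac{1}{\left(-21\right) \left(1 + 420\right)} = \frac{1}{\left(-21\right) 421} = \frac{1}{-8841} = - \frac{1}{8841}$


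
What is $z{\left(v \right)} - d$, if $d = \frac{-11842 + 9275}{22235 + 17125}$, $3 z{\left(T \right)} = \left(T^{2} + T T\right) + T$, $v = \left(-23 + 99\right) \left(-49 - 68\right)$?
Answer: $\frac{2074618842887}{39360} \approx 5.2709 \cdot 10^{7}$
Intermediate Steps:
$v = -8892$ ($v = 76 \left(-117\right) = -8892$)
$z{\left(T \right)} = \frac{T}{3} + \frac{2 T^{2}}{3}$ ($z{\left(T \right)} = \frac{\left(T^{2} + T T\right) + T}{3} = \frac{\left(T^{2} + T^{2}\right) + T}{3} = \frac{2 T^{2} + T}{3} = \frac{T + 2 T^{2}}{3} = \frac{T}{3} + \frac{2 T^{2}}{3}$)
$d = - \frac{2567}{39360} \approx -0.065218$
$z{\left(v \right)} - d = \frac{1}{3} \left(-8892\right) \left(1 + 2 \left(-8892\right)\right) - - \frac{2567}{39360} = \frac{1}{3} \left(-8892\right) \left(1 - 17784\right) + \frac{2567}{39360} = \frac{1}{3} \left(-8892\right) \left(-17783\right) + \frac{2567}{39360} = 52708812 + \frac{2567}{39360} = \frac{2074618842887}{39360}$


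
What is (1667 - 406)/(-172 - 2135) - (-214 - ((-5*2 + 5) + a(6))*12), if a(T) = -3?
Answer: 270965/2307 ≈ 117.45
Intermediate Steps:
(1667 - 406)/(-172 - 2135) - (-214 - ((-5*2 + 5) + a(6))*12) = (1667 - 406)/(-172 - 2135) - (-214 - ((-5*2 + 5) - 3)*12) = 1261/(-2307) - (-214 - ((-10 + 5) - 3)*12) = 1261*(-1/2307) - (-214 - (-5 - 3)*12) = -1261/2307 - (-214 - (-8)*12) = -1261/2307 - (-214 - 1*(-96)) = -1261/2307 - (-214 + 96) = -1261/2307 - 1*(-118) = -1261/2307 + 118 = 270965/2307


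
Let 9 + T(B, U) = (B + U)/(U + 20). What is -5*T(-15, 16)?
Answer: 1615/36 ≈ 44.861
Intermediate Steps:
T(B, U) = -9 + (B + U)/(20 + U) (T(B, U) = -9 + (B + U)/(U + 20) = -9 + (B + U)/(20 + U))
-5*T(-15, 16) = -5*(-180 - 15 - 8*16)/(20 + 16) = -5*(-180 - 15 - 128)/36 = -5*(-323)/36 = -5*(-323/36) = 1615/36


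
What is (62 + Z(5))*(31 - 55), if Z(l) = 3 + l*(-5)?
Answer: -960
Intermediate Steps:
Z(l) = 3 - 5*l
(62 + Z(5))*(31 - 55) = (62 + (3 - 5*5))*(31 - 55) = (62 + (3 - 25))*(-24) = (62 - 22)*(-24) = 40*(-24) = -960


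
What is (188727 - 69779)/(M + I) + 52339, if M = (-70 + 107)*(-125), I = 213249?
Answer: 2729822621/52156 ≈ 52340.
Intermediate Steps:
M = -4625 (M = 37*(-125) = -4625)
(188727 - 69779)/(M + I) + 52339 = (188727 - 69779)/(-4625 + 213249) + 52339 = 118948/208624 + 52339 = 118948*(1/208624) + 52339 = 29737/52156 + 52339 = 2729822621/52156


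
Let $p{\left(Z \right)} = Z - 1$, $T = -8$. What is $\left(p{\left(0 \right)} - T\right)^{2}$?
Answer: $49$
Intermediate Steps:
$p{\left(Z \right)} = -1 + Z$
$\left(p{\left(0 \right)} - T\right)^{2} = \left(\left(-1 + 0\right) - -8\right)^{2} = \left(-1 + 8\right)^{2} = 7^{2} = 49$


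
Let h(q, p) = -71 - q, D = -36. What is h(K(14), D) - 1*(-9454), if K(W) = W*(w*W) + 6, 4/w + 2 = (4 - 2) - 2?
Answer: 9769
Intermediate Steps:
w = -2 (w = 4/(-2 + ((4 - 2) - 2)) = 4/(-2 + (2 - 2)) = 4/(-2 + 0) = 4/(-2) = 4*(-1/2) = -2)
K(W) = 6 - 2*W**2 (K(W) = W*(-2*W) + 6 = -2*W**2 + 6 = 6 - 2*W**2)
h(K(14), D) - 1*(-9454) = (-71 - (6 - 2*14**2)) - 1*(-9454) = (-71 - (6 - 2*196)) + 9454 = (-71 - (6 - 392)) + 9454 = (-71 - 1*(-386)) + 9454 = (-71 + 386) + 9454 = 315 + 9454 = 9769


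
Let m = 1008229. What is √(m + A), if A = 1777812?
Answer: √2786041 ≈ 1669.1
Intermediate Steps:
√(m + A) = √(1008229 + 1777812) = √2786041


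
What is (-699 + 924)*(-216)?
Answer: -48600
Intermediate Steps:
(-699 + 924)*(-216) = 225*(-216) = -48600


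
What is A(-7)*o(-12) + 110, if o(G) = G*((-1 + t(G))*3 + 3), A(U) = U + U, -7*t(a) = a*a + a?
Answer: -9394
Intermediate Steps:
t(a) = -a/7 - a²/7 (t(a) = -(a*a + a)/7 = -(a² + a)/7 = -(a + a²)/7 = -a/7 - a²/7)
A(U) = 2*U
o(G) = -3*G²*(1 + G)/7 (o(G) = G*((-1 - G*(1 + G)/7)*3 + 3) = G*((-3 - 3*G*(1 + G)/7) + 3) = G*(-3*G*(1 + G)/7) = -3*G²*(1 + G)/7)
A(-7)*o(-12) + 110 = (2*(-7))*((3/7)*(-12)²*(-1 - 1*(-12))) + 110 = -6*144*(-1 + 12) + 110 = -6*144*11 + 110 = -14*4752/7 + 110 = -9504 + 110 = -9394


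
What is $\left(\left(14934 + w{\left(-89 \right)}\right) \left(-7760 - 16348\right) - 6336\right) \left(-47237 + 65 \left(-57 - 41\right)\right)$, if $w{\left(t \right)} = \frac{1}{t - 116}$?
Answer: $\frac{96502005455364}{5} \approx 1.93 \cdot 10^{13}$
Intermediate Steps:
$w{\left(t \right)} = \frac{1}{-116 + t}$
$\left(\left(14934 + w{\left(-89 \right)}\right) \left(-7760 - 16348\right) - 6336\right) \left(-47237 + 65 \left(-57 - 41\right)\right) = \left(\left(14934 + \frac{1}{-116 - 89}\right) \left(-7760 - 16348\right) - 6336\right) \left(-47237 + 65 \left(-57 - 41\right)\right) = \left(\left(14934 + \frac{1}{-205}\right) \left(-24108\right) - 6336\right) \left(-47237 + 65 \left(-98\right)\right) = \left(\left(14934 - \frac{1}{205}\right) \left(-24108\right) - 6336\right) \left(-47237 - 6370\right) = \left(\frac{3061469}{205} \left(-24108\right) - 6336\right) \left(-53607\right) = \left(- \frac{1800143772}{5} - 6336\right) \left(-53607\right) = \left(- \frac{1800175452}{5}\right) \left(-53607\right) = \frac{96502005455364}{5}$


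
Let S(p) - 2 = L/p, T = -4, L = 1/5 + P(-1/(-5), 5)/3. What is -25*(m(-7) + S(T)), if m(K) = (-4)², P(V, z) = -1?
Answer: -2705/6 ≈ -450.83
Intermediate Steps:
L = -2/15 (L = 1/5 - 1/3 = 1*(⅕) - 1*⅓ = ⅕ - ⅓ = -2/15 ≈ -0.13333)
m(K) = 16
S(p) = 2 - 2/(15*p)
-25*(m(-7) + S(T)) = -25*(16 + (2 - 2/15/(-4))) = -25*(16 + (2 - 2/15*(-¼))) = -25*(16 + (2 + 1/30)) = -25*(16 + 61/30) = -25*541/30 = -2705/6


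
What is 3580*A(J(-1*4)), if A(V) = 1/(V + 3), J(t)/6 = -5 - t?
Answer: -3580/3 ≈ -1193.3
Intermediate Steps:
J(t) = -30 - 6*t (J(t) = 6*(-5 - t) = -30 - 6*t)
A(V) = 1/(3 + V)
3580*A(J(-1*4)) = 3580/(3 + (-30 - (-6)*4)) = 3580/(3 + (-30 - 6*(-4))) = 3580/(3 + (-30 + 24)) = 3580/(3 - 6) = 3580/(-3) = 3580*(-⅓) = -3580/3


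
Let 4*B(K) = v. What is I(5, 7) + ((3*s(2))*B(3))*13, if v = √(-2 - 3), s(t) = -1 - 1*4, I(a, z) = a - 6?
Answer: -1 - 195*I*√5/4 ≈ -1.0 - 109.01*I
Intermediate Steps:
I(a, z) = -6 + a
s(t) = -5 (s(t) = -1 - 4 = -5)
v = I*√5 (v = √(-5) = I*√5 ≈ 2.2361*I)
B(K) = I*√5/4 (B(K) = (I*√5)/4 = I*√5/4)
I(5, 7) + ((3*s(2))*B(3))*13 = (-6 + 5) + ((3*(-5))*(I*√5/4))*13 = -1 - 15*I*√5/4*13 = -1 - 195*I*√5/4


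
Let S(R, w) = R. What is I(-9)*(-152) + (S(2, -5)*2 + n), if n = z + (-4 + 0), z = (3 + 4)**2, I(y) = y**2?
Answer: -12263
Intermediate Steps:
z = 49 (z = 7**2 = 49)
n = 45 (n = 49 + (-4 + 0) = 49 - 4 = 45)
I(-9)*(-152) + (S(2, -5)*2 + n) = (-9)**2*(-152) + (2*2 + 45) = 81*(-152) + (4 + 45) = -12312 + 49 = -12263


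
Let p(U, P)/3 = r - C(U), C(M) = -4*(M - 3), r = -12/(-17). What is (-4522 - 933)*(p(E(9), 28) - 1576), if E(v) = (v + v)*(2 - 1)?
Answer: 129261680/17 ≈ 7.6036e+6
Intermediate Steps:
r = 12/17 (r = -12*(-1/17) = 12/17 ≈ 0.70588)
C(M) = 12 - 4*M (C(M) = -4*(-3 + M) = 12 - 4*M)
E(v) = 2*v (E(v) = (2*v)*1 = 2*v)
p(U, P) = -576/17 + 12*U (p(U, P) = 3*(12/17 - (12 - 4*U)) = 3*(12/17 + (-12 + 4*U)) = 3*(-192/17 + 4*U) = -576/17 + 12*U)
(-4522 - 933)*(p(E(9), 28) - 1576) = (-4522 - 933)*((-576/17 + 12*(2*9)) - 1576) = -5455*((-576/17 + 12*18) - 1576) = -5455*((-576/17 + 216) - 1576) = -5455*(3096/17 - 1576) = -5455*(-23696/17) = 129261680/17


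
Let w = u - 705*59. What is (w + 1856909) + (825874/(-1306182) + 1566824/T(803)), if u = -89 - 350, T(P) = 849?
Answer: 335774799624032/184824753 ≈ 1.8167e+6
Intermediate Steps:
u = -439
w = -42034 (w = -439 - 705*59 = -439 - 41595 = -42034)
(w + 1856909) + (825874/(-1306182) + 1566824/T(803)) = (-42034 + 1856909) + (825874/(-1306182) + 1566824/849) = 1814875 + (825874*(-1/1306182) + 1566824*(1/849)) = 1814875 + (-412937/653091 + 1566824/849) = 1814875 + 340976023157/184824753 = 335774799624032/184824753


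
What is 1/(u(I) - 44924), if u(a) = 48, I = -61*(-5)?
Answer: -1/44876 ≈ -2.2284e-5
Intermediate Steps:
I = 305
1/(u(I) - 44924) = 1/(48 - 44924) = 1/(-44876) = -1/44876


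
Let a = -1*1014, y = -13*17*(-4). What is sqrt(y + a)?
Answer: I*sqrt(130) ≈ 11.402*I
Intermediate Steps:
y = 884 (y = -221*(-4) = 884)
a = -1014
sqrt(y + a) = sqrt(884 - 1014) = sqrt(-130) = I*sqrt(130)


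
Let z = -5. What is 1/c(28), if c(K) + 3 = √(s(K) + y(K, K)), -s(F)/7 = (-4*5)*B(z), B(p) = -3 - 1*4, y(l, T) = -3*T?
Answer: -3/1073 - 2*I*√266/1073 ≈ -0.0027959 - 0.0304*I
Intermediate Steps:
B(p) = -7 (B(p) = -3 - 4 = -7)
s(F) = -980 (s(F) = -7*(-4*5)*(-7) = -(-140)*(-7) = -7*140 = -980)
c(K) = -3 + √(-980 - 3*K)
1/c(28) = 1/(-3 + √(-980 - 3*28)) = 1/(-3 + √(-980 - 84)) = 1/(-3 + √(-1064)) = 1/(-3 + 2*I*√266)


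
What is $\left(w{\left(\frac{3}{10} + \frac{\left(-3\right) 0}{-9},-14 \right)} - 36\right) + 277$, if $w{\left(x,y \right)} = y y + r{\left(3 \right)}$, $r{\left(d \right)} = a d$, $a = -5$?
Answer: $422$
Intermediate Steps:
$r{\left(d \right)} = - 5 d$
$w{\left(x,y \right)} = -15 + y^{2}$ ($w{\left(x,y \right)} = y y - 15 = y^{2} - 15 = -15 + y^{2}$)
$\left(w{\left(\frac{3}{10} + \frac{\left(-3\right) 0}{-9},-14 \right)} - 36\right) + 277 = \left(\left(-15 + \left(-14\right)^{2}\right) - 36\right) + 277 = \left(\left(-15 + 196\right) - 36\right) + 277 = \left(181 - 36\right) + 277 = 145 + 277 = 422$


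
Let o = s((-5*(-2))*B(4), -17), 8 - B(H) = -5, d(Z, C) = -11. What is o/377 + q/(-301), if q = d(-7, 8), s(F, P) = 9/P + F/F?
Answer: 72907/1929109 ≈ 0.037793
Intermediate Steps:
B(H) = 13 (B(H) = 8 - 1*(-5) = 8 + 5 = 13)
s(F, P) = 1 + 9/P (s(F, P) = 9/P + 1 = 1 + 9/P)
q = -11
o = 8/17 (o = (9 - 17)/(-17) = -1/17*(-8) = 8/17 ≈ 0.47059)
o/377 + q/(-301) = (8/17)/377 - 11/(-301) = (8/17)*(1/377) - 11*(-1/301) = 8/6409 + 11/301 = 72907/1929109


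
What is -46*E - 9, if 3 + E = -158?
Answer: 7397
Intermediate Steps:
E = -161 (E = -3 - 158 = -161)
-46*E - 9 = -46*(-161) - 9 = 7406 - 9 = 7397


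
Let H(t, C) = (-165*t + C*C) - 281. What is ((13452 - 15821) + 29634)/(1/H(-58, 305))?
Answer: 2789591210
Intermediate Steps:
H(t, C) = -281 + C² - 165*t (H(t, C) = (-165*t + C²) - 281 = (C² - 165*t) - 281 = -281 + C² - 165*t)
((13452 - 15821) + 29634)/(1/H(-58, 305)) = ((13452 - 15821) + 29634)/(1/(-281 + 305² - 165*(-58))) = (-2369 + 29634)/(1/(-281 + 93025 + 9570)) = 27265/(1/102314) = 27265*102314 = 2789591210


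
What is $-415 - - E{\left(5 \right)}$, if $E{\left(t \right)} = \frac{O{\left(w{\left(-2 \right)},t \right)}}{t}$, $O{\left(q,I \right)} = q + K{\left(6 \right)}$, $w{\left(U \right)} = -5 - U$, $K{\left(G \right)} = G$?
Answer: $- \frac{2072}{5} \approx -414.4$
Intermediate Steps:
$O{\left(q,I \right)} = 6 + q$ ($O{\left(q,I \right)} = q + 6 = 6 + q$)
$E{\left(t \right)} = \frac{3}{t}$ ($E{\left(t \right)} = \frac{6 - 3}{t} = \frac{3}{t}$)
$-415 - - E{\left(5 \right)} = -415 - - \frac{3}{5} = -415 + \frac{3}{5} = - \frac{2072}{5}$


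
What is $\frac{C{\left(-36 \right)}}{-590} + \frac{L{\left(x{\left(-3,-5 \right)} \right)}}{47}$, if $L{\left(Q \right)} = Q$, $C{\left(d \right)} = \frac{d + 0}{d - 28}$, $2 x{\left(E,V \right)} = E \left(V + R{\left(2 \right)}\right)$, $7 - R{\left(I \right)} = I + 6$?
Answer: $\frac{84537}{443680} \approx 0.19054$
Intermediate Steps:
$R{\left(I \right)} = 1 - I$ ($R{\left(I \right)} = 7 - \left(I + 6\right) = 7 - \left(6 + I\right) = 1 - I$)
$x{\left(E,V \right)} = \frac{E \left(-1 + V\right)}{2}$ ($x{\left(E,V \right)} = \frac{E \left(V + \left(1 - 2\right)\right)}{2} = \frac{E \left(V - 1\right)}{2} = \frac{E \left(-1 + V\right)}{2}$)
$C{\left(d \right)} = \frac{d}{-28 + d}$
$\frac{C{\left(-36 \right)}}{-590} + \frac{L{\left(x{\left(-3,-5 \right)} \right)}}{47} = \frac{\left(-36\right) \frac{1}{-28 - 36}}{-590} + \frac{\frac{1}{2} \left(-3\right) \left(-1 - 5\right)}{47} = - \frac{36}{-64} \left(- \frac{1}{590}\right) + \frac{1}{2} \left(-3\right) \left(-6\right) \frac{1}{47} = \left(-36\right) \left(- \frac{1}{64}\right) \left(- \frac{1}{590}\right) + 9 \cdot \frac{1}{47} = \frac{9}{16} \left(- \frac{1}{590}\right) + \frac{9}{47} = - \frac{9}{9440} + \frac{9}{47} = \frac{84537}{443680}$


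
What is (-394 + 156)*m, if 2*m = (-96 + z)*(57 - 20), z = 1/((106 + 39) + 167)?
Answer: 131874253/312 ≈ 4.2267e+5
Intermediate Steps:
z = 1/312 (z = 1/(145 + 167) = 1/312 ≈ 0.0032051)
m = -1108187/624 (m = ((-96 + 1/312)*(57 - 20))/2 = (-29951/312*37)/2 = (½)*(-1108187/312) = -1108187/624 ≈ -1775.9)
(-394 + 156)*m = (-394 + 156)*(-1108187/624) = -238*(-1108187/624) = 131874253/312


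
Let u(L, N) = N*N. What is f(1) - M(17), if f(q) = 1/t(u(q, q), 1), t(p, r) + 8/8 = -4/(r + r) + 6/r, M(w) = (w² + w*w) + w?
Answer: -1784/3 ≈ -594.67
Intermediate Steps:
u(L, N) = N²
M(w) = w + 2*w² (M(w) = (w² + w²) + w = 2*w² + w = w + 2*w²)
t(p, r) = -1 + 4/r (t(p, r) = -1 + (-4/(r + r) + 6/r) = -1 + (-4*1/(2*r) + 6/r) = -1 + (-2/r + 6/r) = -1 + 4/r)
f(q) = ⅓ (f(q) = 1/((4 - 1*1)/1) = 1/(1*(4 - 1)) = 1/(1*3) = 1/3 = ⅓)
f(1) - M(17) = ⅓ - 17*(1 + 2*17) = ⅓ - 17*(1 + 34) = ⅓ - 17*35 = ⅓ - 1*595 = ⅓ - 595 = -1784/3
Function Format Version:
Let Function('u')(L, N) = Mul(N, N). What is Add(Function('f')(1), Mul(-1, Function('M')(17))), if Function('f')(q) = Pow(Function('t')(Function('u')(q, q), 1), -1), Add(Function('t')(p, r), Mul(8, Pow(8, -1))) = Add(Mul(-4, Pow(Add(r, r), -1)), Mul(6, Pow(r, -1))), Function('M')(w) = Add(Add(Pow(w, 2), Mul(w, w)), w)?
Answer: Rational(-1784, 3) ≈ -594.67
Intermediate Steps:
Function('u')(L, N) = Pow(N, 2)
Function('M')(w) = Add(w, Mul(2, Pow(w, 2))) (Function('M')(w) = Add(Add(Pow(w, 2), Pow(w, 2)), w) = Add(Mul(2, Pow(w, 2)), w) = Add(w, Mul(2, Pow(w, 2))))
Function('t')(p, r) = Add(-1, Mul(4, Pow(r, -1))) (Function('t')(p, r) = Add(-1, Add(Mul(-4, Pow(Add(r, r), -1)), Mul(6, Pow(r, -1)))) = Add(-1, Add(Mul(-4, Pow(Mul(2, r), -1)), Mul(6, Pow(r, -1)))) = Add(-1, Add(Mul(-4, Mul(Rational(1, 2), Pow(r, -1))), Mul(6, Pow(r, -1)))) = Add(-1, Add(Mul(-2, Pow(r, -1)), Mul(6, Pow(r, -1)))) = Add(-1, Mul(4, Pow(r, -1))))
Function('f')(q) = Rational(1, 3) (Function('f')(q) = Pow(Mul(Pow(1, -1), Add(4, Mul(-1, 1))), -1) = Pow(Mul(1, Add(4, -1)), -1) = Pow(Mul(1, 3), -1) = Pow(3, -1) = Rational(1, 3))
Add(Function('f')(1), Mul(-1, Function('M')(17))) = Add(Rational(1, 3), Mul(-1, Mul(17, Add(1, Mul(2, 17))))) = Add(Rational(1, 3), Mul(-1, Mul(17, Add(1, 34)))) = Add(Rational(1, 3), Mul(-1, Mul(17, 35))) = Add(Rational(1, 3), Mul(-1, 595)) = Add(Rational(1, 3), -595) = Rational(-1784, 3)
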